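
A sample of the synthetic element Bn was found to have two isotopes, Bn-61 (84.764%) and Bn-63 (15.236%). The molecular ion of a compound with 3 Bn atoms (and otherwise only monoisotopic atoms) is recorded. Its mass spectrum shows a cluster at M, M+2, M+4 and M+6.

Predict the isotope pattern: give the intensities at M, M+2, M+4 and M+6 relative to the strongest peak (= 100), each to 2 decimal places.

100.00 : 53.92 : 9.69 : 0.58

Expanding (0.84764 + 0.15236)^3:
P(M) = 0.84764^3 = 0.609024
P(M+2) = 3 × 0.84764^2 × 0.15236^1 = 0.328409
P(M+4) = 3 × 0.84764^1 × 0.15236^2 = 0.059030
P(M+6) = 0.15236^3 = 0.003537
The M peak is largest (0.609024); scaling to 100 gives 100.00 : 53.92 : 9.69 : 0.58.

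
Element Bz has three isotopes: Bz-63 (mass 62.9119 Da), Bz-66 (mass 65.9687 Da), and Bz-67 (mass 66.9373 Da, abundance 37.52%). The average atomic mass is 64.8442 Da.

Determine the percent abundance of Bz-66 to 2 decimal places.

13.80%

Let x and y be the fractions of Bz-63 and Bz-66. Then x + y = 1 − 0.3752 = 0.6248 and 62.9119x + 65.9687y = 64.8442 − 0.3752×66.9373 = 39.72932504.
Substituting: 62.9119x + 65.9687(0.6248 − x) = 39.72932504
(62.9119 − 65.9687)x = -1.48791872  ⇒  x = 0.48676, y = 0.13804
Bz-63: 48.68%, Bz-66: 13.80%.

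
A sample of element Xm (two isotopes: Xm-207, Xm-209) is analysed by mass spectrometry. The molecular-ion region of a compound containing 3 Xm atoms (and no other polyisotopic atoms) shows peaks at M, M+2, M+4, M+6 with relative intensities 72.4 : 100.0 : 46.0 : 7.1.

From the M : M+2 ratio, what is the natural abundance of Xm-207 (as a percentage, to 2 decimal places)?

68.47%

If p is the fraction of Xm that is Xm-207, then I(M+2)/I(M) = [C(3,1)·p^2·(1−p)] / p^3 = 3·(1−p)/p = 100.0/72.4 = 1.3812
(1−p)/p = 1.3812/3 = 0.4604  ⇒  p = 1/(1 + 0.4604) = 0.6847
Xm-207: 68.47%, Xm-209: 31.53%.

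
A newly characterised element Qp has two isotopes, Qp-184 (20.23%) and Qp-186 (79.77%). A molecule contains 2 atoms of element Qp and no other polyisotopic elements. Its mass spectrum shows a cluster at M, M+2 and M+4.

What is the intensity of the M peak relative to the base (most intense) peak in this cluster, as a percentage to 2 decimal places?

(0.2023 + 0.7977)^2 gives M 0.0409, M+2 0.3227, M+4 0.6363; the largest is M+4.
P(M+4) = C(2,2) × 0.2023^0 × 0.7977^2 = 1 × 1.0000 × 0.63632529 = 0.636325 (base)
P(M) = C(2,0) × 0.2023^2 × 0.7977^0 = 1 × 0.04092529 × 1.0000 = 0.040925
Relative intensity = 0.040925 / 0.636325 × 100 = 6.43

6.43%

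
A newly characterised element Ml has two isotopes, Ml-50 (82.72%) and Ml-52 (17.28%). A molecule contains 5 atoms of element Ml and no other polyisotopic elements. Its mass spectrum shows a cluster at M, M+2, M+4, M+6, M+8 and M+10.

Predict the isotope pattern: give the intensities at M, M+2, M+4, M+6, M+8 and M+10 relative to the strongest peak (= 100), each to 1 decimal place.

The 5 Ml atoms are independent, so intensities follow the terms of (0.8272 + 0.1728)^5.
P(M) = 0.8272^5 = 0.387305
P(M+2) = 5 × 0.8272^4 × 0.1728^1 = 0.404535
P(M+4) = 10 × 0.8272^3 × 0.1728^2 = 0.169013
P(M+6) = 10 × 0.8272^2 × 0.1728^3 = 0.035306
P(M+8) = 5 × 0.8272^1 × 0.1728^4 = 0.003688
P(M+10) = 0.1728^5 = 0.000154
The M+2 peak is largest (0.404535); scaling to 100 gives 95.7 : 100.0 : 41.8 : 8.7 : 0.9 : 0.0.

95.7 : 100.0 : 41.8 : 8.7 : 0.9 : 0.0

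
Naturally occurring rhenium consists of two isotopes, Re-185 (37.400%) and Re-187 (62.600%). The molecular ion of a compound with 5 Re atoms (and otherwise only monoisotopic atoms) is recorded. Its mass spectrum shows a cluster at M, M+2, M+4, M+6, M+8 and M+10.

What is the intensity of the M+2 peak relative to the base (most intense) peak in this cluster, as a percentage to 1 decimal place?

Term probabilities: M 0.0073, M+2 0.0612, M+4 0.2050, M+6 0.3431, M+8 0.2872, M+10 0.0961. Base peak = M+6.
P(M+6) = C(5,3) × 0.37400^2 × 0.62600^3 = 10 × 0.139876 × 0.24531438 = 0.343136 (base)
P(M+2) = C(5,1) × 0.37400^4 × 0.62600^1 = 5 × 0.0195653 × 0.6260 = 0.061239
Relative intensity = 0.061239 / 0.343136 × 100 = 17.8

17.8%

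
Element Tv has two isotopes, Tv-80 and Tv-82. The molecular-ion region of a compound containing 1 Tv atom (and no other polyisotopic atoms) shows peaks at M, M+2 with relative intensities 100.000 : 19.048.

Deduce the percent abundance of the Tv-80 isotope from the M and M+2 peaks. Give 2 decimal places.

84.00%

If p is the fraction of Tv that is Tv-80, then I(M+2)/I(M) = [C(1,1)·p^0·(1−p)] / p^1 = 1·(1−p)/p = 19.048/100.000 = 0.1905
(1−p)/p = 0.1905/1 = 0.1905  ⇒  p = 1/(1 + 0.1905) = 0.8400
Tv-80: 84.00%, Tv-82: 16.00%.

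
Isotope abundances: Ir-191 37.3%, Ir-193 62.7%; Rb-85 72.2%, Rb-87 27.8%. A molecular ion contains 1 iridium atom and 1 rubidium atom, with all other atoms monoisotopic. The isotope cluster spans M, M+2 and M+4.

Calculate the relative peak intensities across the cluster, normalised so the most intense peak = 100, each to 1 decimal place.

Iridium pattern (n=1): 0.3730 : 0.6270
Rubidium pattern (n=1): 0.7220 : 0.2780
Convolve the two distributions (both contribute in 2-u steps):
  M: 0.3730×0.7220 = 0.269306
  M+2: 0.3730×0.2780 + 0.6270×0.7220 = 0.556388
  M+4: 0.6270×0.2780 = 0.174306
Scale to base peak (0.556388) = 100: 48.4 : 100.0 : 31.3

48.4 : 100.0 : 31.3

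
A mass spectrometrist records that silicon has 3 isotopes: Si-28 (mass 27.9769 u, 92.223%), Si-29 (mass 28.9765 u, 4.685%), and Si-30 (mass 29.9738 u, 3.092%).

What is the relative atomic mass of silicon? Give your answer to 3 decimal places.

28.085 u

Ar = Σ fᵢ·mᵢ = 0.92223 × 27.9769 + 0.04685 × 28.9765 + 0.03092 × 29.9738
= 25.80114 + 1.35755 + 0.92679 = 28.08548 u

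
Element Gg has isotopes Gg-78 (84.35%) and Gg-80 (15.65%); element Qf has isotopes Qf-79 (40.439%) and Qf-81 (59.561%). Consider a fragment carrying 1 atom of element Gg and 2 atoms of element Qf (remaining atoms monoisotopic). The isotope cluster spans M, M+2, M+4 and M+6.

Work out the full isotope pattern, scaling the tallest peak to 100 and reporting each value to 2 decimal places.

Element Gg pattern (n=1): 0.8435 : 0.1565
Element Qf pattern (n=2): 0.16353127 : 0.48171746 : 0.35475127
Convolve the two distributions (both contribute in 2-u steps):
  M: 0.8435×0.16353127 = 0.137939
  M+2: 0.8435×0.48171746 + 0.1565×0.16353127 = 0.431921
  M+4: 0.8435×0.35475127 + 0.1565×0.48171746 = 0.374621
  M+6: 0.1565×0.35475127 = 0.055519
Scale to base peak (0.431921) = 100: 31.94 : 100.00 : 86.73 : 12.85

31.94 : 100.00 : 86.73 : 12.85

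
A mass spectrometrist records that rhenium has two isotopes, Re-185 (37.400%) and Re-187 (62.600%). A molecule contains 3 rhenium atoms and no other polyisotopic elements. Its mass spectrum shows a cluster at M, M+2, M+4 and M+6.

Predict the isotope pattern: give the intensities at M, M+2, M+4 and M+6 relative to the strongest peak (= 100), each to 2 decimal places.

11.90 : 59.74 : 100.00 : 55.79

Expanding (0.37400 + 0.62600)^3:
P(M) = 0.37400^3 = 0.052314
P(M+2) = 3 × 0.37400^2 × 0.62600^1 = 0.262687
P(M+4) = 3 × 0.37400^1 × 0.62600^2 = 0.439685
P(M+6) = 0.62600^3 = 0.245314
The M+4 peak is largest (0.439685); scaling to 100 gives 11.90 : 59.74 : 100.00 : 55.79.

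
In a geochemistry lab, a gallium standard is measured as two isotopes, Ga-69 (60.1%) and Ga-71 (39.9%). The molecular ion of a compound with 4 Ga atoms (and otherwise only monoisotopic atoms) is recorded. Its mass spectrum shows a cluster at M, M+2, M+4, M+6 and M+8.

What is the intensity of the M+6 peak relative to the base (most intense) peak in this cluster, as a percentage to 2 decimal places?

Term probabilities: M 0.1305, M+2 0.3465, M+4 0.3450, M+6 0.1527, M+8 0.0253. Base peak = M+2.
P(M+2) = C(4,1) × 0.601^3 × 0.399^1 = 4 × 0.2170818 × 0.3990 = 0.346463 (base)
P(M+6) = C(4,3) × 0.601^1 × 0.399^3 = 4 × 0.6010 × 0.0635212 = 0.152705
Relative intensity = 0.152705 / 0.346463 × 100 = 44.08

44.08%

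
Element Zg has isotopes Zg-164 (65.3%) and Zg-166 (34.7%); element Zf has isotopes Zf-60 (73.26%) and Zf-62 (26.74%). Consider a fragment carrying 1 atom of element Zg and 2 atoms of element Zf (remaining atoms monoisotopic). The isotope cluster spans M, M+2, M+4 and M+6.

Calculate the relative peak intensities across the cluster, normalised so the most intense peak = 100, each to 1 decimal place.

79.3 : 100.0 : 41.3 : 5.6

Element Zg pattern (n=1): 0.6530 : 0.3470
Element Zf pattern (n=2): 0.53670276 : 0.39179448 : 0.07150276
Convolve the two distributions (both contribute in 2-u steps):
  M: 0.6530×0.53670276 = 0.350467
  M+2: 0.6530×0.39179448 + 0.3470×0.53670276 = 0.442078
  M+4: 0.6530×0.07150276 + 0.3470×0.39179448 = 0.182644
  M+6: 0.3470×0.07150276 = 0.024811
Scale to base peak (0.442078) = 100: 79.3 : 100.0 : 41.3 : 5.6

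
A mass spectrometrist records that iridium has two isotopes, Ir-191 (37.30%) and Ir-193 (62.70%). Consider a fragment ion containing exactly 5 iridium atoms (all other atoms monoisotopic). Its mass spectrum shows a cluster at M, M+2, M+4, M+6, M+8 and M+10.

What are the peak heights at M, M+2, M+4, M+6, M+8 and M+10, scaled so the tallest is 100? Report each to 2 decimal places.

2.11 : 17.70 : 59.49 : 100.00 : 84.05 : 28.26

Expanding (0.3730 + 0.6270)^5:
P(M) = 0.3730^5 = 0.007220
P(M+2) = 5 × 0.3730^4 × 0.6270^1 = 0.060684
P(M+4) = 10 × 0.3730^3 × 0.6270^2 = 0.204015
P(M+6) = 10 × 0.3730^2 × 0.6270^3 = 0.342942
P(M+8) = 5 × 0.3730^1 × 0.6270^4 = 0.288237
P(M+10) = 0.6270^5 = 0.096903
The M+6 peak is largest (0.342942); scaling to 100 gives 2.11 : 17.70 : 59.49 : 100.00 : 84.05 : 28.26.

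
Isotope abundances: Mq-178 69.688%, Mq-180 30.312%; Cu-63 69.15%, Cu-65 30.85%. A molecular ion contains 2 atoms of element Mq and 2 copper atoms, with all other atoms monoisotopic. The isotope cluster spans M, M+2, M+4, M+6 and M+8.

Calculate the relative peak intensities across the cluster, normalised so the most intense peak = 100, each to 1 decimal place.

Element Mq pattern (n=2): 0.48564173 : 0.42247653 : 0.09188173
Copper pattern (n=2): 0.47817225 : 0.4266555 : 0.09517225
Convolve the two distributions (both contribute in 2-u steps):
  M: 0.48564173×0.47817225 = 0.232220
  M+2: 0.48564173×0.4266555 + 0.42247653×0.47817225 = 0.409218
  M+4: 0.48564173×0.09517225 + 0.42247653×0.4266555 + 0.09188173×0.47817225 = 0.270407
  M+6: 0.42247653×0.09517225 + 0.09188173×0.4266555 = 0.079410
  M+8: 0.09188173×0.09517225 = 0.008745
Scale to base peak (0.409218) = 100: 56.7 : 100.0 : 66.1 : 19.4 : 2.1

56.7 : 100.0 : 66.1 : 19.4 : 2.1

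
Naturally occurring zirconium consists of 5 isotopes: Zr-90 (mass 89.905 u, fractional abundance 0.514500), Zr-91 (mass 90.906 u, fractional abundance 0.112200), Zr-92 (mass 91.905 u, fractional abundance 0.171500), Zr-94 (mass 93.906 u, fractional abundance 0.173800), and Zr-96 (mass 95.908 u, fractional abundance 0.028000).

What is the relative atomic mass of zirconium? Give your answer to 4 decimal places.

91.2238 u

The abundance-weighted mean is 0.514500 × 89.905 + 0.112200 × 90.906 + 0.171500 × 91.905 + 0.173800 × 93.906 + 0.028000 × 95.908
= 46.25612 + 10.19965 + 15.76171 + 16.32086 + 2.68542 = 91.22376 u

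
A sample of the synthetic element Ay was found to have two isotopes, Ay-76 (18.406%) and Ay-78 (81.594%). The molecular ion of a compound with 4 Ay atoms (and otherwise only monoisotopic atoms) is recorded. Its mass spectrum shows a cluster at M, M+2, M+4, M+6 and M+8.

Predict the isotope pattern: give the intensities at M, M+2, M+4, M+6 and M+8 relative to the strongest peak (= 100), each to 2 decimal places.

The 4 Ay atoms are independent, so intensities follow the terms of (0.18406 + 0.81594)^4.
P(M) = 0.18406^4 = 0.001148
P(M+2) = 4 × 0.18406^3 × 0.81594^1 = 0.020352
P(M+4) = 6 × 0.18406^2 × 0.81594^2 = 0.135328
P(M+6) = 4 × 0.18406^1 × 0.81594^3 = 0.399939
P(M+8) = 0.81594^4 = 0.443234
The M+8 peak is largest (0.443234); scaling to 100 gives 0.26 : 4.59 : 30.53 : 90.23 : 100.00.

0.26 : 4.59 : 30.53 : 90.23 : 100.00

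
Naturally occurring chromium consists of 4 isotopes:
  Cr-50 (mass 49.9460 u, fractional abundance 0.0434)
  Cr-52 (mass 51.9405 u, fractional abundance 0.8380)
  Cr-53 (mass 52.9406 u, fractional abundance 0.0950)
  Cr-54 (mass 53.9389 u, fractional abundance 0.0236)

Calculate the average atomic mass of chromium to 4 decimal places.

Ar = Σ fᵢ·mᵢ = 0.0434 × 49.9460 + 0.8380 × 51.9405 + 0.0950 × 52.9406 + 0.0236 × 53.9389
= 2.16766 + 43.52614 + 5.02936 + 1.27296 = 51.99612 u

51.9961 u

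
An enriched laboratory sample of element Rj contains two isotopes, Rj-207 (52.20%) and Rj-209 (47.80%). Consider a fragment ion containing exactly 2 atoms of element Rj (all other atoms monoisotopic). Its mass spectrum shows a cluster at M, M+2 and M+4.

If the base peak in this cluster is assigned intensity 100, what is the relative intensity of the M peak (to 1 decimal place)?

(0.5220 + 0.4780)^2 gives M 0.2725, M+2 0.4990, M+4 0.2285; the largest is M+2.
P(M+2) = C(2,1) × 0.5220^1 × 0.4780^1 = 2 × 0.5220 × 0.4780 = 0.499032 (base)
P(M) = C(2,0) × 0.5220^2 × 0.4780^0 = 1 × 0.272484 × 1.0000 = 0.272484
Relative intensity = 0.272484 / 0.499032 × 100 = 54.6

54.6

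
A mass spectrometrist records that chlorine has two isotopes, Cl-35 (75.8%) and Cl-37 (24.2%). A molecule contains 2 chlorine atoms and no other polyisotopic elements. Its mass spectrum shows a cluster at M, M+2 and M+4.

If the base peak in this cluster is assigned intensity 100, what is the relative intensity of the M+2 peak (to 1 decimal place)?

63.9

Binomial terms of (0.758 + 0.242)^2: M 0.5746, M+2 0.3669, M+4 0.0586 → M is the base peak.
P(M) = C(2,0) × 0.758^2 × 0.242^0 = 1 × 0.574564 × 1.0000 = 0.574564 (base)
P(M+2) = C(2,1) × 0.758^1 × 0.242^1 = 2 × 0.7580 × 0.2420 = 0.366872
Relative intensity = 0.366872 / 0.574564 × 100 = 63.9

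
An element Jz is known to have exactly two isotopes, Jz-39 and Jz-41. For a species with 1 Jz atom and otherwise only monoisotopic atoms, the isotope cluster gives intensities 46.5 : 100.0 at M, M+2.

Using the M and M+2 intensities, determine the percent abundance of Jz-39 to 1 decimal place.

31.7%

Let p = fractional abundance of Jz-39. I(M+2)/I(M) = [C(1,1)·p^0·(1−p)] / p^1 = 1·(1−p)/p = 100.0/46.5 = 2.1505
(1−p)/p = 2.1505/1 = 2.1505  ⇒  p = 1/(1 + 2.1505) = 0.3174
Jz-39: 31.7%, Jz-41: 68.3%.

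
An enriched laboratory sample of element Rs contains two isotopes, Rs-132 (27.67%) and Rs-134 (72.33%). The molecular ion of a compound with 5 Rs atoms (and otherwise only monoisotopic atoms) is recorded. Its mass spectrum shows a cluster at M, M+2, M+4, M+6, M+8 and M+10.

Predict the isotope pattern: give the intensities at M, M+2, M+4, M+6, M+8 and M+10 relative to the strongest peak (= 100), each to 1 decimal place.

0.4 : 5.6 : 29.3 : 76.5 : 100.0 : 52.3

Expanding (0.2767 + 0.7233)^5:
P(M) = 0.2767^5 = 0.001622
P(M+2) = 5 × 0.2767^4 × 0.7233^1 = 0.021199
P(M+4) = 10 × 0.2767^3 × 0.7233^2 = 0.110832
P(M+6) = 10 × 0.2767^2 × 0.7233^3 = 0.289717
P(M+8) = 5 × 0.2767^1 × 0.7233^4 = 0.378663
P(M+10) = 0.7233^5 = 0.197967
The M+8 peak is largest (0.378663); scaling to 100 gives 0.4 : 5.6 : 29.3 : 76.5 : 100.0 : 52.3.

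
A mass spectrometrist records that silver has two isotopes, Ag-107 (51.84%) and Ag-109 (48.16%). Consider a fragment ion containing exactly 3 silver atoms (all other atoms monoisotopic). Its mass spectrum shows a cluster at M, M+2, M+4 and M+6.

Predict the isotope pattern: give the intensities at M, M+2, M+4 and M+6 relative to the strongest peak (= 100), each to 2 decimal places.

35.88 : 100.00 : 92.90 : 28.77

The 3 Ag atoms are independent, so intensities follow the terms of (0.5184 + 0.4816)^3.
P(M) = 0.5184^3 = 0.139314
P(M+2) = 3 × 0.5184^2 × 0.4816^1 = 0.388273
P(M+4) = 3 × 0.5184^1 × 0.4816^2 = 0.360711
P(M+6) = 0.4816^3 = 0.111702
The M+2 peak is largest (0.388273); scaling to 100 gives 35.88 : 100.00 : 92.90 : 28.77.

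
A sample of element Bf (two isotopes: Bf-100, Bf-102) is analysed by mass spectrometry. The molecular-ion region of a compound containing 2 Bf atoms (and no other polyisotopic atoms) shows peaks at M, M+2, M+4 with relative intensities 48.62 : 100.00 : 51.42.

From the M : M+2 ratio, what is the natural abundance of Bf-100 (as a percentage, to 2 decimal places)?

49.30%

Write p for the Bf-100 fraction. I(M+2)/I(M) = [C(2,1)·p^1·(1−p)] / p^2 = 2·(1−p)/p = 100.00/48.62 = 2.0568
(1−p)/p = 2.0568/2 = 1.0284  ⇒  p = 1/(1 + 1.0284) = 0.4930
Bf-100: 49.30%, Bf-102: 50.70%.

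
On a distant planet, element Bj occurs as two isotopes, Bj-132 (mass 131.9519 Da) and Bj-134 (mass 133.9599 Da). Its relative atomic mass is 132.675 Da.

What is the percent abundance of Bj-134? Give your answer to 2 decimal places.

36.01%

Writing the weighted mean with unknown fraction x of Bj-132:
131.9519·x + 133.9599·(1 − x) = 132.675
(131.9519 − 133.9599)·x = 132.675 − 133.9599
x = -1.2849 / -2.0080 = 0.63989 → 63.99% Bj-132, 36.01% Bj-134.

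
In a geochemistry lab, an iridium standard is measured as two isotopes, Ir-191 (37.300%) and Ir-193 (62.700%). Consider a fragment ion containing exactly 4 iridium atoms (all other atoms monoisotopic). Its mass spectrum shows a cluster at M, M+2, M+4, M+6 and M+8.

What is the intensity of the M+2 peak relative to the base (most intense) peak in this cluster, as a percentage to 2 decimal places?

Term probabilities: M 0.0194, M+2 0.1302, M+4 0.3282, M+6 0.3678, M+8 0.1546. Base peak = M+6.
P(M+6) = C(4,3) × 0.37300^1 × 0.62700^3 = 4 × 0.3730 × 0.24649188 = 0.367766 (base)
P(M+2) = C(4,1) × 0.37300^3 × 0.62700^1 = 4 × 0.05189512 × 0.6270 = 0.130153
Relative intensity = 0.130153 / 0.367766 × 100 = 35.39

35.39%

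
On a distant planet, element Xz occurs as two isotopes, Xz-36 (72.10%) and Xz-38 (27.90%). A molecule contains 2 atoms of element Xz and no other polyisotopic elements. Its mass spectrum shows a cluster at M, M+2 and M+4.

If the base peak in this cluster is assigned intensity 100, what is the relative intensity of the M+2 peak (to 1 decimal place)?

77.4

Binomial terms of (0.7210 + 0.2790)^2: M 0.5198, M+2 0.4023, M+4 0.0778 → M is the base peak.
P(M) = C(2,0) × 0.7210^2 × 0.2790^0 = 1 × 0.519841 × 1.0000 = 0.519841 (base)
P(M+2) = C(2,1) × 0.7210^1 × 0.2790^1 = 2 × 0.7210 × 0.2790 = 0.402318
Relative intensity = 0.402318 / 0.519841 × 100 = 77.4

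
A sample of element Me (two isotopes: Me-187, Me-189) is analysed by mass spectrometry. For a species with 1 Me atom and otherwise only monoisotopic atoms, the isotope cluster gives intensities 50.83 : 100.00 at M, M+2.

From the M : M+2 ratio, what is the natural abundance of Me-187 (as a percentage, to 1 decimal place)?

33.7%

Write p for the Me-187 fraction. I(M+2)/I(M) = [C(1,1)·p^0·(1−p)] / p^1 = 1·(1−p)/p = 100.00/50.83 = 1.9673
(1−p)/p = 1.9673/1 = 1.9673  ⇒  p = 1/(1 + 1.9673) = 0.3370
Me-187: 33.7%, Me-189: 66.3%.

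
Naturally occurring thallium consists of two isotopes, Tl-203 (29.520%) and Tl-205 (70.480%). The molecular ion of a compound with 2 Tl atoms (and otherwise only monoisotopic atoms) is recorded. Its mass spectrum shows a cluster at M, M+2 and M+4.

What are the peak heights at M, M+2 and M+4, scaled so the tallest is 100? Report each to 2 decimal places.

Each Tl atom is independently Tl-203 (p = 0.29520) or Tl-205 (q = 0.70480); the cluster is the binomial expansion (p + q)^2.
P(M) = 0.29520^2 = 0.087143
P(M+2) = 2 × 0.29520^1 × 0.70480^1 = 0.416114
P(M+4) = 0.70480^2 = 0.496743
The M+4 peak is largest (0.496743); scaling to 100 gives 17.54 : 83.77 : 100.00.

17.54 : 83.77 : 100.00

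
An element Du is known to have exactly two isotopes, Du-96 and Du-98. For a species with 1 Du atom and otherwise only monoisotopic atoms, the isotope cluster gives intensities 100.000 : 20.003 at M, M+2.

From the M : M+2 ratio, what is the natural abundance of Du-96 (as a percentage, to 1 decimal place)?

If p is the fraction of Du that is Du-96, then I(M+2)/I(M) = [C(1,1)·p^0·(1−p)] / p^1 = 1·(1−p)/p = 20.003/100.000 = 0.2000
(1−p)/p = 0.2000/1 = 0.2000  ⇒  p = 1/(1 + 0.2000) = 0.8333
Du-96: 83.3%, Du-98: 16.7%.

83.3%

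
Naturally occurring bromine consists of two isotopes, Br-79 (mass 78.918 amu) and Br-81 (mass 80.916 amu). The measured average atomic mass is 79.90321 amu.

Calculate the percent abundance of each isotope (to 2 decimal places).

Writing the weighted mean with unknown fraction x of Br-79:
78.918·x + 80.916·(1 − x) = 79.90321
(78.918 − 80.916)·x = 79.90321 − 80.916
x = -1.01279 / -1.998 = 0.50690 → 50.69% Br-79, 49.31% Br-81.

Br-79: 50.69%, Br-81: 49.31%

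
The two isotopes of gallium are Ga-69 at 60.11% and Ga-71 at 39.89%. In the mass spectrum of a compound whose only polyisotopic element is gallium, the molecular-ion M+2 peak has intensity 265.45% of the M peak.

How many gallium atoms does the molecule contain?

For n independent Ga atoms, I(M+2)/I(M) = n · (abundance Ga-71) / (abundance Ga-69) = n · 0.3989/0.6011.
n = 2.6545 × 0.6011/0.3989 = 4.00 ≈ 4

4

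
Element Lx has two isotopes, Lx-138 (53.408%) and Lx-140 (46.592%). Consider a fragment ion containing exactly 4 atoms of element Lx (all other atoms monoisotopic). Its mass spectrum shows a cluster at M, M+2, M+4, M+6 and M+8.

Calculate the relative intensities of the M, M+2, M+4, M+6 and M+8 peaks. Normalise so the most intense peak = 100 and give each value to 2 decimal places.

21.90 : 76.42 : 100.00 : 58.16 : 12.68

Expanding (0.53408 + 0.46592)^4:
P(M) = 0.53408^4 = 0.081363
P(M+2) = 4 × 0.53408^3 × 0.46592^1 = 0.283916
P(M+4) = 6 × 0.53408^2 × 0.46592^2 = 0.371524
P(M+6) = 4 × 0.53408^1 × 0.46592^3 = 0.216073
P(M+8) = 0.46592^4 = 0.047124
The M+4 peak is largest (0.371524); scaling to 100 gives 21.90 : 76.42 : 100.00 : 58.16 : 12.68.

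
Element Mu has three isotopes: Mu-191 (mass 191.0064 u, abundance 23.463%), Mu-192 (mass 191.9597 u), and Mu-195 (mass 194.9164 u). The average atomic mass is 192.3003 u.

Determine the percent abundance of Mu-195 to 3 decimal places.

19.085%

The remaining 76.537% is split between Mu-192 (fraction x) and Mu-195 (fraction 0.76537 − x).
Substituting: 191.9597x + 194.9164(0.76537 − x) = 147.484468368
(191.9597 − 194.9164)x = -1.6986967  ⇒  x = 0.57452, y = 0.19085
Mu-192: 57.452%, Mu-195: 19.085%.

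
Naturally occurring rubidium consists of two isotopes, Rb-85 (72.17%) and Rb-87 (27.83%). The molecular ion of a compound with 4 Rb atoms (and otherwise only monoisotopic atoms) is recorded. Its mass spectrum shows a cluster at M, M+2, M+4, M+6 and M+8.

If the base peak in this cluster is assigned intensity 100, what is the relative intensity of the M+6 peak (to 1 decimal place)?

14.9

Term probabilities: M 0.2713, M+2 0.4184, M+4 0.2420, M+6 0.0622, M+8 0.0060. Base peak = M+2.
P(M+2) = C(4,1) × 0.7217^3 × 0.2783^1 = 4 × 0.37589809 × 0.2783 = 0.418450 (base)
P(M+6) = C(4,3) × 0.7217^1 × 0.2783^3 = 4 × 0.7217 × 0.02155458 = 0.062224
Relative intensity = 0.062224 / 0.418450 × 100 = 14.9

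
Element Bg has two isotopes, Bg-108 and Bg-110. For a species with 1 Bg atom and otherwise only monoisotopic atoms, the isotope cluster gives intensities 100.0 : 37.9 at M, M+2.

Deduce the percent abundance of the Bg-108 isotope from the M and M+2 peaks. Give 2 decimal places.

72.52%

If p is the fraction of Bg that is Bg-108, then I(M+2)/I(M) = [C(1,1)·p^0·(1−p)] / p^1 = 1·(1−p)/p = 37.9/100.0 = 0.3790
(1−p)/p = 0.3790/1 = 0.3790  ⇒  p = 1/(1 + 0.3790) = 0.7252
Bg-108: 72.52%, Bg-110: 27.48%.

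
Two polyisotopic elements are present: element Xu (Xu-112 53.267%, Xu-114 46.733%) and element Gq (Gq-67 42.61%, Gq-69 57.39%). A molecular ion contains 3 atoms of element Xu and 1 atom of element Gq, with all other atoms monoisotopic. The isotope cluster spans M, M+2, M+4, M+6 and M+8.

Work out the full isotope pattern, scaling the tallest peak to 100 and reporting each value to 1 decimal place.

17.1 : 68.0 : 100.0 : 64.7 : 15.5

Element Xu pattern (n=3): 0.15113836 : 0.3977969 : 0.34900112 : 0.10206362
Element Gq pattern (n=1): 0.4261 : 0.5739
Convolve the two distributions (both contribute in 2-u steps):
  M: 0.15113836×0.4261 = 0.064400
  M+2: 0.15113836×0.5739 + 0.3977969×0.4261 = 0.256240
  M+4: 0.3977969×0.5739 + 0.34900112×0.4261 = 0.377005
  M+6: 0.34900112×0.5739 + 0.10206362×0.4261 = 0.243781
  M+8: 0.10206362×0.5739 = 0.058574
Scale to base peak (0.377005) = 100: 17.1 : 68.0 : 100.0 : 64.7 : 15.5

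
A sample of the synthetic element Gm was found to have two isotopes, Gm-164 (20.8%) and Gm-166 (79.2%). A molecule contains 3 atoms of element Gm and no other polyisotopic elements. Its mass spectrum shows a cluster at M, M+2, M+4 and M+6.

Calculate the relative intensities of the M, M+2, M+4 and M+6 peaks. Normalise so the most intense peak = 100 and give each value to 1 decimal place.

The 3 Gm atoms are independent, so intensities follow the terms of (0.208 + 0.792)^3.
P(M) = 0.208^3 = 0.008999
P(M+2) = 3 × 0.208^2 × 0.792^1 = 0.102795
P(M+4) = 3 × 0.208^1 × 0.792^2 = 0.391413
P(M+6) = 0.792^3 = 0.496793
The M+6 peak is largest (0.496793); scaling to 100 gives 1.8 : 20.7 : 78.8 : 100.0.

1.8 : 20.7 : 78.8 : 100.0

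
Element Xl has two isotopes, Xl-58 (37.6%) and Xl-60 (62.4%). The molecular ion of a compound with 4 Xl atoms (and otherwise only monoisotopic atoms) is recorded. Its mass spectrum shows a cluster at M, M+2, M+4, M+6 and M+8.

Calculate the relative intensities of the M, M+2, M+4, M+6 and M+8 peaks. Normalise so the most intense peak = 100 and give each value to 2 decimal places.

5.47 : 36.31 : 90.38 : 100.00 : 41.49

The 4 Xl atoms are independent, so intensities follow the terms of (0.376 + 0.624)^4.
P(M) = 0.376^4 = 0.019987
P(M+2) = 4 × 0.376^3 × 0.624^1 = 0.132681
P(M+4) = 6 × 0.376^2 × 0.624^2 = 0.330291
P(M+6) = 4 × 0.376^1 × 0.624^3 = 0.365428
P(M+8) = 0.624^4 = 0.151614
The M+6 peak is largest (0.365428); scaling to 100 gives 5.47 : 36.31 : 90.38 : 100.00 : 41.49.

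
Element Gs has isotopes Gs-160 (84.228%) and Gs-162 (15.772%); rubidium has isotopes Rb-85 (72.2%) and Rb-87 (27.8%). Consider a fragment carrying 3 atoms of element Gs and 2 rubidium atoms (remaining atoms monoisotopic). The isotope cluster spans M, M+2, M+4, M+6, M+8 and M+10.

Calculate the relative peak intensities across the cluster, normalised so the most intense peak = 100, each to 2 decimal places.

75.08 : 100.00 : 51.51 : 12.83 : 1.55 : 0.07

Element Gs pattern (n=3): 0.59754342 : 0.33567655 : 0.06285666 : 0.00392338
Rubidium pattern (n=2): 0.521284 : 0.401432 : 0.077284
Convolve the two distributions (both contribute in 2-u steps):
  M: 0.59754342×0.521284 = 0.311490
  M+2: 0.59754342×0.401432 + 0.33567655×0.521284 = 0.414856
  M+4: 0.59754342×0.077284 + 0.33567655×0.401432 + 0.06285666×0.521284 = 0.213698
  M+6: 0.33567655×0.077284 + 0.06285666×0.401432 + 0.00392338×0.521284 = 0.053220
  M+8: 0.06285666×0.077284 + 0.00392338×0.401432 = 0.006433
  M+10: 0.00392338×0.077284 = 0.000303
Scale to base peak (0.414856) = 100: 75.08 : 100.00 : 51.51 : 12.83 : 1.55 : 0.07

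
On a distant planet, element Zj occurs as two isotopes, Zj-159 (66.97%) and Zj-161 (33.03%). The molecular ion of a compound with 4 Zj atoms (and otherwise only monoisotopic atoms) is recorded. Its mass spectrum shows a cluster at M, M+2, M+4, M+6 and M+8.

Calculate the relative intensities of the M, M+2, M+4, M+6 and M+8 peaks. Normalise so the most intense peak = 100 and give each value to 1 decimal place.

Expanding (0.6697 + 0.3303)^4:
P(M) = 0.6697^4 = 0.201151
P(M+2) = 4 × 0.6697^3 × 0.3303^1 = 0.396835
P(M+4) = 6 × 0.6697^2 × 0.3303^2 = 0.293582
P(M+6) = 4 × 0.6697^1 × 0.3303^3 = 0.096531
P(M+8) = 0.3303^4 = 0.011902
The M+2 peak is largest (0.396835); scaling to 100 gives 50.7 : 100.0 : 74.0 : 24.3 : 3.0.

50.7 : 100.0 : 74.0 : 24.3 : 3.0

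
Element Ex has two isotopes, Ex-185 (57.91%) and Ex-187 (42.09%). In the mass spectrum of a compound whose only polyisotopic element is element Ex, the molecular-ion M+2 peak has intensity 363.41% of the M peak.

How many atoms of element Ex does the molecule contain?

5

The M+2/M ratio from n Ex atoms is n · q/p = n · 0.4209/0.5791.
n = 3.6341 × 0.5791/0.4209 = 5.00 ≈ 5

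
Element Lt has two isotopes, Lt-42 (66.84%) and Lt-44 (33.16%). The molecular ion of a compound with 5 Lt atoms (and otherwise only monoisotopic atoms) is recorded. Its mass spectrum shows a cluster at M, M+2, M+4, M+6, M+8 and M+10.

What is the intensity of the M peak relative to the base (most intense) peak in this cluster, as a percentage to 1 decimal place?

(0.6684 + 0.3316)^5 gives M 0.1334, M+2 0.3309, M+4 0.3284, M+6 0.1629, M+8 0.0404, M+10 0.0040; the largest is M+2.
P(M+2) = C(5,1) × 0.6684^4 × 0.3316^1 = 5 × 0.19959321 × 0.3316 = 0.330926 (base)
P(M) = C(5,0) × 0.6684^5 × 0.3316^0 = 1 × 0.1334081 × 1.0000 = 0.133408
Relative intensity = 0.133408 / 0.330926 × 100 = 40.3

40.3%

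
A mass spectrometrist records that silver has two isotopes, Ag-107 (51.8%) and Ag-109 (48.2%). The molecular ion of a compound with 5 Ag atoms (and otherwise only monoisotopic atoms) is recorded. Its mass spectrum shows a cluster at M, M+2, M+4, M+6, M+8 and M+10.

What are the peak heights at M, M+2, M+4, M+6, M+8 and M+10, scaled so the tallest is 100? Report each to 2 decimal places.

Expanding (0.518 + 0.482)^5:
P(M) = 0.518^5 = 0.037295
P(M+2) = 5 × 0.518^4 × 0.482^1 = 0.173515
P(M+4) = 10 × 0.518^3 × 0.482^2 = 0.322911
P(M+6) = 10 × 0.518^2 × 0.482^3 = 0.300470
P(M+8) = 5 × 0.518^1 × 0.482^4 = 0.139794
P(M+10) = 0.482^5 = 0.026016
The M+4 peak is largest (0.322911); scaling to 100 gives 11.55 : 53.73 : 100.00 : 93.05 : 43.29 : 8.06.

11.55 : 53.73 : 100.00 : 93.05 : 43.29 : 8.06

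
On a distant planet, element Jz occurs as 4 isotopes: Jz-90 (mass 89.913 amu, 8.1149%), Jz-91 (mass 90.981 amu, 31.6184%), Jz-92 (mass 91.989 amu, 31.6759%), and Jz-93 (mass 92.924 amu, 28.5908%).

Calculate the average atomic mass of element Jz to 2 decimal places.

Weight each isotope mass by its fractional abundance: 0.081149 × 89.913 + 0.316184 × 90.981 + 0.316759 × 91.989 + 0.285908 × 92.924
= 7.2964 + 28.7667 + 29.1383 + 26.5677 = 91.7691 amu

91.77 amu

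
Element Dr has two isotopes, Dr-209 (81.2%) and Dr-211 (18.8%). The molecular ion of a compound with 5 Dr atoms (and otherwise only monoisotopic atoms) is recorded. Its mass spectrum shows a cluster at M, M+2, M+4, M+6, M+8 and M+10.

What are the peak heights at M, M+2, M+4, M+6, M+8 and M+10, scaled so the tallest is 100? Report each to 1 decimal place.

Expanding (0.812 + 0.188)^5:
P(M) = 0.812^5 = 0.353004
P(M+2) = 5 × 0.812^4 × 0.188^1 = 0.408650
P(M+4) = 10 × 0.812^3 × 0.188^2 = 0.189227
P(M+6) = 10 × 0.812^2 × 0.188^3 = 0.043811
P(M+8) = 5 × 0.812^1 × 0.188^4 = 0.005072
P(M+10) = 0.188^5 = 0.000235
The M+2 peak is largest (0.408650); scaling to 100 gives 86.4 : 100.0 : 46.3 : 10.7 : 1.2 : 0.1.

86.4 : 100.0 : 46.3 : 10.7 : 1.2 : 0.1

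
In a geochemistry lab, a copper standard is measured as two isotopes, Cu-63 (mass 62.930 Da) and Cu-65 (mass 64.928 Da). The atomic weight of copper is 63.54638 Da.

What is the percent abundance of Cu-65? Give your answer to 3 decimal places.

30.850%

With x = fraction of Cu-63 (so Cu-65 is 1 − x):
62.930·x + 64.928·(1 − x) = 63.54638
(62.930 − 64.928)·x = 63.54638 − 64.928
x = -1.38162 / -1.998 = 0.69150 → 69.150% Cu-63, 30.850% Cu-65.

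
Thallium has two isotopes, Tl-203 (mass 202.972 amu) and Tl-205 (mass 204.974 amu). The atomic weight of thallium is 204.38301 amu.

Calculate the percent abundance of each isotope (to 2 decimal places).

Let x be the fractional abundance of Tl-203; then Tl-205 has abundance 1 − x.
202.972·x + 204.974·(1 − x) = 204.38301
(202.972 − 204.974)·x = 204.38301 − 204.974
x = -0.59099 / -2.002 = 0.29520 → 29.52% Tl-203, 70.48% Tl-205.

Tl-203: 29.52%, Tl-205: 70.48%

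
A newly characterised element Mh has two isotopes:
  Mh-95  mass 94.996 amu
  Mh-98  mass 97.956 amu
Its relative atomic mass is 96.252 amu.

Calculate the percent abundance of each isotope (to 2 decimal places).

Mh-95: 57.57%, Mh-98: 42.43%

Writing the weighted mean with unknown fraction x of Mh-95:
94.996·x + 97.956·(1 − x) = 96.252
(94.996 − 97.956)·x = 96.252 − 97.956
x = -1.704 / -2.960 = 0.57568 → 57.57% Mh-95, 42.43% Mh-98.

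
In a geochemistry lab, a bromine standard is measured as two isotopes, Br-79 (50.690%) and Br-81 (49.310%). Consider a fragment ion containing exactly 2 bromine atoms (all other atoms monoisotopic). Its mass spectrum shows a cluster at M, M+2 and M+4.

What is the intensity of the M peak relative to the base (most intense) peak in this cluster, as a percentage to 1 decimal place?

51.4%

Binomial terms of (0.50690 + 0.49310)^2: M 0.2569, M+2 0.4999, M+4 0.2431 → M+2 is the base peak.
P(M+2) = C(2,1) × 0.50690^1 × 0.49310^1 = 2 × 0.5069 × 0.4931 = 0.499905 (base)
P(M) = C(2,0) × 0.50690^2 × 0.49310^0 = 1 × 0.25694761 × 1.0000 = 0.256948
Relative intensity = 0.256948 / 0.499905 × 100 = 51.4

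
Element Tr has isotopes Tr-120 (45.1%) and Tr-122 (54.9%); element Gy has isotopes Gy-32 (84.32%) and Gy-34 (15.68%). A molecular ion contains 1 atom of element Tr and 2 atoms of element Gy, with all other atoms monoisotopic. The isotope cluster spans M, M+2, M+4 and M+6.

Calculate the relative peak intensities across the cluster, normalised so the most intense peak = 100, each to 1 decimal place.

Element Tr pattern (n=1): 0.4510 : 0.5490
Element Gy pattern (n=2): 0.71098624 : 0.26442752 : 0.02458624
Convolve the two distributions (both contribute in 2-u steps):
  M: 0.4510×0.71098624 = 0.320655
  M+2: 0.4510×0.26442752 + 0.5490×0.71098624 = 0.509588
  M+4: 0.4510×0.02458624 + 0.5490×0.26442752 = 0.156259
  M+6: 0.5490×0.02458624 = 0.013498
Scale to base peak (0.509588) = 100: 62.9 : 100.0 : 30.7 : 2.6

62.9 : 100.0 : 30.7 : 2.6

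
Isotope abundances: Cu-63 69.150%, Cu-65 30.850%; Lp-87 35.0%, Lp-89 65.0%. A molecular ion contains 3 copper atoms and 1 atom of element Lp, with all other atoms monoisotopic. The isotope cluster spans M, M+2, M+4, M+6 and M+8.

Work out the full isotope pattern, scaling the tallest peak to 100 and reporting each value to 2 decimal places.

31.29 : 100.00 : 96.47 : 37.48 : 5.16

Copper pattern (n=3): 0.33065611 : 0.44254842 : 0.19743483 : 0.02936064
Element Lp pattern (n=1): 0.3500 : 0.6500
Convolve the two distributions (both contribute in 2-u steps):
  M: 0.33065611×0.3500 = 0.115730
  M+2: 0.33065611×0.6500 + 0.44254842×0.3500 = 0.369818
  M+4: 0.44254842×0.6500 + 0.19743483×0.3500 = 0.356759
  M+6: 0.19743483×0.6500 + 0.02936064×0.3500 = 0.138609
  M+8: 0.02936064×0.6500 = 0.019084
Scale to base peak (0.369818) = 100: 31.29 : 100.00 : 96.47 : 37.48 : 5.16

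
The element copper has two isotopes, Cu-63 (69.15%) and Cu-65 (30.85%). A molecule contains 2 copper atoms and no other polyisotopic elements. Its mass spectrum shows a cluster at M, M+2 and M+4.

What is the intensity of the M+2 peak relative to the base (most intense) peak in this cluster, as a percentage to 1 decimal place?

89.2%

Binomial terms of (0.6915 + 0.3085)^2: M 0.4782, M+2 0.4267, M+4 0.0952 → M is the base peak.
P(M) = C(2,0) × 0.6915^2 × 0.3085^0 = 1 × 0.47817225 × 1.0000 = 0.478172 (base)
P(M+2) = C(2,1) × 0.6915^1 × 0.3085^1 = 2 × 0.6915 × 0.3085 = 0.426656
Relative intensity = 0.426656 / 0.478172 × 100 = 89.2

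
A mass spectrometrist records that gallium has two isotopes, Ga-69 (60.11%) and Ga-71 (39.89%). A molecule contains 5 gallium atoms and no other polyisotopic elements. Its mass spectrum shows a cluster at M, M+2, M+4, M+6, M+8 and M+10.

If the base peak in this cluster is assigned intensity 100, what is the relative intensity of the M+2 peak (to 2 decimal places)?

Term probabilities: M 0.0785, M+2 0.2604, M+4 0.3456, M+6 0.2293, M+8 0.0761, M+10 0.0101. Base peak = M+4.
P(M+4) = C(5,2) × 0.6011^3 × 0.3989^2 = 10 × 0.21719018 × 0.15912121 = 0.345596 (base)
P(M+2) = C(5,1) × 0.6011^4 × 0.3989^1 = 5 × 0.13055302 × 0.3989 = 0.260388
Relative intensity = 0.260388 / 0.345596 × 100 = 75.34

75.34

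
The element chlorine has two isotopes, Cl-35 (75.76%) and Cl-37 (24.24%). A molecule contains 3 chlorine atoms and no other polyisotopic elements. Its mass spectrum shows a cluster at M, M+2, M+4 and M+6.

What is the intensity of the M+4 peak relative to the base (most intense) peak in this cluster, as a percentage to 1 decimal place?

Binomial terms of (0.7576 + 0.2424)^3: M 0.4348, M+2 0.4174, M+4 0.1335, M+6 0.0142 → M is the base peak.
P(M) = C(3,0) × 0.7576^3 × 0.2424^0 = 1 × 0.4348304 × 1.0000 = 0.434830 (base)
P(M+4) = C(3,2) × 0.7576^1 × 0.2424^2 = 3 × 0.7576 × 0.05875776 = 0.133545
Relative intensity = 0.133545 / 0.434830 × 100 = 30.7

30.7%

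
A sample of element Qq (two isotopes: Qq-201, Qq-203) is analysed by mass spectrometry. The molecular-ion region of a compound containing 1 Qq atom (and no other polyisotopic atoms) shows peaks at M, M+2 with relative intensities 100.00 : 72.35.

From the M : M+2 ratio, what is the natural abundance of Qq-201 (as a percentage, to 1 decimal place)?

58.0%

If p is the fraction of Qq that is Qq-201, then I(M+2)/I(M) = [C(1,1)·p^0·(1−p)] / p^1 = 1·(1−p)/p = 72.35/100.00 = 0.7235
(1−p)/p = 0.7235/1 = 0.7235  ⇒  p = 1/(1 + 0.7235) = 0.5802
Qq-201: 58.0%, Qq-203: 42.0%.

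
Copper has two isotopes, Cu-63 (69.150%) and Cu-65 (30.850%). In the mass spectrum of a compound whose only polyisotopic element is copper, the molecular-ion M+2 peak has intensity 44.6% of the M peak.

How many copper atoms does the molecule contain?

With n Cu atoms, P(M+2)/P(M) = C(n,1)·p^(n−1)q / p^n = n·q/p = n · 0.30850/0.69150.
n = 0.446 × 0.69150/0.30850 = 1.00 ≈ 1

1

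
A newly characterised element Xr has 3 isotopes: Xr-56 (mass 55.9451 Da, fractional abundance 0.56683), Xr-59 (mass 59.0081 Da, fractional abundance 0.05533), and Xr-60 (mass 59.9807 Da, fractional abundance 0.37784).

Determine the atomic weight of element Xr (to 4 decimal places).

Weight each isotope mass by its fractional abundance: 0.56683 × 55.9451 + 0.05533 × 59.0081 + 0.37784 × 59.9807
= 31.71136 + 3.26492 + 22.66311 = 57.63939 Da

57.6394 Da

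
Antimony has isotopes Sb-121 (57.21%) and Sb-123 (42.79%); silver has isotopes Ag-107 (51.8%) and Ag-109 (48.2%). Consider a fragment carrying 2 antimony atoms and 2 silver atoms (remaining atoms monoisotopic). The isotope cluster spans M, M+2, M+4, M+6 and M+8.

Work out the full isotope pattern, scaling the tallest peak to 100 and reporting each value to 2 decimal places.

Antimony pattern (n=2): 0.32729841 : 0.48960318 : 0.18309841
Silver pattern (n=2): 0.268324 : 0.499352 : 0.232324
Convolve the two distributions (both contribute in 2-u steps):
  M: 0.32729841×0.268324 = 0.087822
  M+2: 0.32729841×0.499352 + 0.48960318×0.268324 = 0.294809
  M+4: 0.32729841×0.232324 + 0.48960318×0.499352 + 0.18309841×0.268324 = 0.369653
  M+6: 0.48960318×0.232324 + 0.18309841×0.499352 = 0.205177
  M+8: 0.18309841×0.232324 = 0.042538
Scale to base peak (0.369653) = 100: 23.76 : 79.75 : 100.00 : 55.51 : 11.51

23.76 : 79.75 : 100.00 : 55.51 : 11.51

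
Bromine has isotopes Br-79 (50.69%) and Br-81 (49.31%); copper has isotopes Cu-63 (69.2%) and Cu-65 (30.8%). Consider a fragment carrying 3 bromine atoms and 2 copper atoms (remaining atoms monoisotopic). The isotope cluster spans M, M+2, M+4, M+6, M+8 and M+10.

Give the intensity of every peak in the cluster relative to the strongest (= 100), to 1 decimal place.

Bromine pattern (n=3): 0.13024674 : 0.3801026 : 0.36975457 : 0.11989609
Copper pattern (n=2): 0.478864 : 0.426272 : 0.094864
Convolve the two distributions (both contribute in 2-u steps):
  M: 0.13024674×0.478864 = 0.062370
  M+2: 0.13024674×0.426272 + 0.3801026×0.478864 = 0.237538
  M+4: 0.13024674×0.094864 + 0.3801026×0.426272 + 0.36975457×0.478864 = 0.351445
  M+6: 0.3801026×0.094864 + 0.36975457×0.426272 + 0.11989609×0.478864 = 0.251088
  M+8: 0.36975457×0.094864 + 0.11989609×0.426272 = 0.086185
  M+10: 0.11989609×0.094864 = 0.011374
Scale to base peak (0.351445) = 100: 17.7 : 67.6 : 100.0 : 71.4 : 24.5 : 3.2

17.7 : 67.6 : 100.0 : 71.4 : 24.5 : 3.2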